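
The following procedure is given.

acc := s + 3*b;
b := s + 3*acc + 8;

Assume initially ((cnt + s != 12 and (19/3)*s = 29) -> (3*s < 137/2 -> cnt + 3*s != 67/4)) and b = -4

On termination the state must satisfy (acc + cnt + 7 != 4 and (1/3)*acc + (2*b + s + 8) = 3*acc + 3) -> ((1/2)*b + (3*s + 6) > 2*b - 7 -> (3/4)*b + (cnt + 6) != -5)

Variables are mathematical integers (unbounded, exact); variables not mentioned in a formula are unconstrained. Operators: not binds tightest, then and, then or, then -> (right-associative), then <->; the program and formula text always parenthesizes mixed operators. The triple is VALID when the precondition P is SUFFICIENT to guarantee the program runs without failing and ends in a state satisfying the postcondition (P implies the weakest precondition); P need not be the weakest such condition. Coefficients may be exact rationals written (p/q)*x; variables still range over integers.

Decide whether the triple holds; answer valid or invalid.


Working backward. After the program, the postcondition (acc + cnt + 7 != 4 and (1/3)*acc + (2*b + s + 8) = 3*acc + 3) -> ((1/2)*b + (3*s + 6) > 2*b - 7 -> (3/4)*b + (cnt + 6) != -5) must hold; in canonical form it is (acc + cnt != -3 and 2*b + s = (8/3)*acc - 5) -> (3*s > (3/2)*b - 13 -> (3/4)*b + cnt != -11).
Before b := s + 3*acc + 8: (acc + cnt != -3 and (10/3)*acc + 3*s = -21) -> ((3/2)*s > (9/2)*acc - 1 -> (9/4)*acc + cnt + (3/4)*s != -17)
Before acc := s + 3*b: (3*b + cnt + s != -3 and 10*b + (19/3)*s = -21) -> ((27/2)*b + 3*s < 1 -> (27/4)*b + cnt + 3*s != -17)
The weakest precondition is (3*b + cnt + s != -3 and 10*b + (19/3)*s = -21) -> ((27/2)*b + 3*s < 1 -> (27/4)*b + cnt + 3*s != -17).
Check whether ((cnt + s != 12 and (19/3)*s = 29) -> (3*s < 137/2 -> cnt + 3*s != 67/4)) and b = -4 implies it.
Countermodel: at the initial state b = -4, cnt = 1, s = 3, the precondition holds but the weakest precondition fails.
Answer: invalid


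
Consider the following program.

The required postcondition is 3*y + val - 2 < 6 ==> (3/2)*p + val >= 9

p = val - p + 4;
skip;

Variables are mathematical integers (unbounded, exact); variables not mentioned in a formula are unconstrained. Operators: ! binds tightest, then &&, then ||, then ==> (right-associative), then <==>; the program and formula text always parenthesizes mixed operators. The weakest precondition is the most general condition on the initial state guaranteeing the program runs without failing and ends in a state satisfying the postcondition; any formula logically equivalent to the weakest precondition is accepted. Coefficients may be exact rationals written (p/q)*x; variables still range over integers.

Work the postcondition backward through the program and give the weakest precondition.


Working backward. After the program, the postcondition 3*y + val - 2 < 6 ==> (3/2)*p + val >= 9 must hold; in canonical form it is val + 3*y < 8 ==> (3/2)*p + val >= 9.
Before skip: val + 3*y < 8 ==> (3/2)*p + val >= 9
Before p := val - p + 4: val + 3*y < 8 ==> (5/2)*val >= (3/2)*p + 3
Answer: WP = val + 3*y < 8 ==> (5/2)*val >= (3/2)*p + 3


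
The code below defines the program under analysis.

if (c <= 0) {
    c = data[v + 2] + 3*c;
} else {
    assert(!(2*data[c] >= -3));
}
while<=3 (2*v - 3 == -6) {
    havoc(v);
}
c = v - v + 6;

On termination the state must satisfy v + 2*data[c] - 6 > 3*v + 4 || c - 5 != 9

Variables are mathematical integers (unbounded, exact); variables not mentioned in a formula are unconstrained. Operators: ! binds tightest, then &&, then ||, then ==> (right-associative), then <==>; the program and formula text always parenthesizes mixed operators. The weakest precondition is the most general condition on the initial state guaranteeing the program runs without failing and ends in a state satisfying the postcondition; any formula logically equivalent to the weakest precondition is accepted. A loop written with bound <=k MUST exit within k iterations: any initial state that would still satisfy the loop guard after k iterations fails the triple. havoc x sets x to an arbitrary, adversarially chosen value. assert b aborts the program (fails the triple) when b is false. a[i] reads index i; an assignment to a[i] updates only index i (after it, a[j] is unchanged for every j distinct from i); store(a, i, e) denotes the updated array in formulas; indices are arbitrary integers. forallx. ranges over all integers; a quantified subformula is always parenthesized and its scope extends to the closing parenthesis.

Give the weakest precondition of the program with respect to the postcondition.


Working backward. After the program, the postcondition v + 2*data[c] - 6 > 3*v + 4 || c - 5 != 9 must hold; in canonical form it is 2*data[c] > 2*v + 10 || c != 14.
Before c := v - v + 6: true
Before the loop (bound <=3), unroll the exhaustion recursion (WP_0 = exit-now case; WP_j = one more guarded iteration, up to j = 3):
  WP_0: !(2*v == -3)
  WP_1: 2*v == -3 ==> (forall v_1. (!(2*v_1 == -3)))
  WP_2: 2*v == -3 ==> (forall v_2. (2*v_2 == -3 ==> (forall v_1. (!(2*v_1 == -3)))))
  WP_3: 2*v == -3 ==> (forall v_3. (2*v_3 == -3 ==> (forall v_2. (2*v_2 == -3 ==> (forall v_1. (!(2*v_1 == -3)))))))
So before the loop: 2*v == -3 ==> (forall v_3. (2*v_3 == -3 ==> (forall v_2. (2*v_2 == -3 ==> (forall v_1. (!(2*v_1 == -3)))))))
Then branch requires 2*v == -3 ==> (forall v_3. (2*v_3 == -3 ==> (forall v_2. (2*v_2 == -3 ==> (forall v_1. (!(2*v_1 == -3))))))); else branch requires (!(2*data[c] >= -3)) && (2*v == -3 ==> (forall v_3. (2*v_3 == -3 ==> (forall v_2. (2*v_2 == -3 ==> (forall v_1. (!(2*v_1 == -3)))))))).
Before the if: (c <= 0 ==> (2*v == -3 ==> (forall v_3. (2*v_3 == -3 ==> (forall v_2. (2*v_2 == -3 ==> (forall v_1. (!(2*v_1 == -3))))))))) && ((!(c <= 0)) ==> ((!(2*data[c] >= -3)) && (2*v == -3 ==> (forall v_3. (2*v_3 == -3 ==> (forall v_2. (2*v_2 == -3 ==> (forall v_1. (!(2*v_1 == -3))))))))))
Answer: WP = (c <= 0 ==> (2*v == -3 ==> (forall v_3. (2*v_3 == -3 ==> (forall v_2. (2*v_2 == -3 ==> (forall v_1. (!(2*v_1 == -3))))))))) && ((!(c <= 0)) ==> ((!(2*data[c] >= -3)) && (2*v == -3 ==> (forall v_3. (2*v_3 == -3 ==> (forall v_2. (2*v_2 == -3 ==> (forall v_1. (!(2*v_1 == -3))))))))))


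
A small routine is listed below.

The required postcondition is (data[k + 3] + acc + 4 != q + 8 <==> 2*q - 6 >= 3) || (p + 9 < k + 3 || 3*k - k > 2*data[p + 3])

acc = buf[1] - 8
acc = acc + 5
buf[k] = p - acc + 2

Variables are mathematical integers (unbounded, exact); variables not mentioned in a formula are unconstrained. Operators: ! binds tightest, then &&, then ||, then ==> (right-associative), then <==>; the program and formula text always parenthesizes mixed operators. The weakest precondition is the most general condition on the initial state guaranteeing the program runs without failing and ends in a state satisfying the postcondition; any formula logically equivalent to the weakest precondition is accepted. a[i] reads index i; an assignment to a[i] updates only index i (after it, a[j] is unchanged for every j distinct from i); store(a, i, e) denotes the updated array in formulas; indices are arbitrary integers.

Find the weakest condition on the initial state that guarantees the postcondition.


Working backward. After the program, the postcondition (data[k + 3] + acc + 4 != q + 8 <==> 2*q - 6 >= 3) || (p + 9 < k + 3 || 3*k - k > 2*data[p + 3]) must hold; in canonical form it is (data[k + 3] + acc != q + 4 <==> 2*q >= 9) || p < k - 6 || 2*k > 2*data[p + 3].
Before buf[k] := p - acc + 2: (data[k + 3] + acc != q + 4 <==> 2*q >= 9) || p < k - 6 || 2*k > 2*data[p + 3]
Before acc := acc + 5: (data[k + 3] + acc != q - 1 <==> 2*q >= 9) || p < k - 6 || 2*k > 2*data[p + 3]
Before acc := buf[1] - 8: (buf[1] + data[k + 3] != q + 7 <==> 2*q >= 9) || p < k - 6 || 2*k > 2*data[p + 3]
Answer: WP = (buf[1] + data[k + 3] != q + 7 <==> 2*q >= 9) || p < k - 6 || 2*k > 2*data[p + 3]


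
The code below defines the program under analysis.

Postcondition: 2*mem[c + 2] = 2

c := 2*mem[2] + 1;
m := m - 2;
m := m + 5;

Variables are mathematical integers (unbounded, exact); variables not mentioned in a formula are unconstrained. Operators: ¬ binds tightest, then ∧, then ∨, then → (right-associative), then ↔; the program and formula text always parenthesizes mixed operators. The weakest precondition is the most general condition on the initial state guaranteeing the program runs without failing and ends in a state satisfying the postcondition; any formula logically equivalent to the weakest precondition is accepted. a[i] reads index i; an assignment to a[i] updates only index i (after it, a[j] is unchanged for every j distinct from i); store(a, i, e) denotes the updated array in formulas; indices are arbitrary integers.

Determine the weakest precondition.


Working backward. After the program, 2*mem[c + 2] = 2 must hold.
Before m := m + 5: 2*mem[c + 2] = 2
Before m := m - 2: 2*mem[c + 2] = 2
Before c := 2*mem[2] + 1: 2*mem[2*mem[2] + 3] = 2
Answer: WP = 2*mem[2*mem[2] + 3] = 2


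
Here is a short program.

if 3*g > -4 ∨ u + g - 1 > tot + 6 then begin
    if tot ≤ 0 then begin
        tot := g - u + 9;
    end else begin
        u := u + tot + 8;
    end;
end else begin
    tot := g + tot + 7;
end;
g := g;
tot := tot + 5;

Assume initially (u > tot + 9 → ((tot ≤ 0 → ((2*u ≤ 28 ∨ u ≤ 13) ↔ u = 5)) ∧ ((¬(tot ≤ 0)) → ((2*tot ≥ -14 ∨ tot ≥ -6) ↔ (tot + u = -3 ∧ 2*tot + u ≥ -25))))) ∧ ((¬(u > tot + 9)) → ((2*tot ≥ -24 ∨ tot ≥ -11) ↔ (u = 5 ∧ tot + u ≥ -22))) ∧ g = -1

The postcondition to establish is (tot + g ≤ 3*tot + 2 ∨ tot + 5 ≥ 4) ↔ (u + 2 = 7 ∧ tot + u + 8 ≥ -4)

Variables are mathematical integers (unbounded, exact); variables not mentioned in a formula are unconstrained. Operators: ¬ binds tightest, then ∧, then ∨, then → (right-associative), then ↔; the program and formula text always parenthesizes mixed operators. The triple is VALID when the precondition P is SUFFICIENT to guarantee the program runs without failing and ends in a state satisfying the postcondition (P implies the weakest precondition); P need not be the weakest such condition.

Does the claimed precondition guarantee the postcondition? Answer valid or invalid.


Working backward. After the program, the postcondition (tot + g ≤ 3*tot + 2 ∨ tot + 5 ≥ 4) ↔ (u + 2 = 7 ∧ tot + u + 8 ≥ -4) must hold; in canonical form it is (g ≤ 2*tot + 2 ∨ tot ≥ -1) ↔ (u = 5 ∧ tot + u ≥ -12).
Before tot := tot + 5: (g ≤ 2*tot + 12 ∨ tot ≥ -6) ↔ (u = 5 ∧ tot + u ≥ -17)
Before g := g: (g ≤ 2*tot + 12 ∨ tot ≥ -6) ↔ (u = 5 ∧ tot + u ≥ -17)
Then branch requires (tot ≤ 0 → ((2*u ≤ g + 30 ∨ g ≥ u - 15) ↔ (u = 5 ∧ g ≥ -26))) ∧ ((¬(tot ≤ 0)) → ((g ≤ 2*tot + 12 ∨ tot ≥ -6) ↔ (tot + u = -3 ∧ 2*tot + u ≥ -25))); else branch requires (g + 2*tot ≥ -26 ∨ g + tot ≥ -13) ↔ (u = 5 ∧ g + tot + u ≥ -24).
Before the if: ((3*g > -4 ∨ g + u > tot + 7) → ((tot ≤ 0 → ((2*u ≤ g + 30 ∨ g ≥ u - 15) ↔ (u = 5 ∧ g ≥ -26))) ∧ ((¬(tot ≤ 0)) → ((g ≤ 2*tot + 12 ∨ tot ≥ -6) ↔ (tot + u = -3 ∧ 2*tot + u ≥ -25))))) ∧ ((¬(3*g > -4 ∨ g + u > tot + 7)) → ((g + 2*tot ≥ -26 ∨ g + tot ≥ -13) ↔ (u = 5 ∧ g + tot + u ≥ -24)))
The weakest precondition is ((3*g > -4 ∨ g + u > tot + 7) → ((tot ≤ 0 → ((2*u ≤ g + 30 ∨ g ≥ u - 15) ↔ (u = 5 ∧ g ≥ -26))) ∧ ((¬(tot ≤ 0)) → ((g ≤ 2*tot + 12 ∨ tot ≥ -6) ↔ (tot + u = -3 ∧ 2*tot + u ≥ -25))))) ∧ ((¬(3*g > -4 ∨ g + u > tot + 7)) → ((g + 2*tot ≥ -26 ∨ g + tot ≥ -13) ↔ (u = 5 ∧ g + tot + u ≥ -24))).
Check whether (u > tot + 9 → ((tot ≤ 0 → ((2*u ≤ 28 ∨ u ≤ 13) ↔ u = 5)) ∧ ((¬(tot ≤ 0)) → ((2*tot ≥ -14 ∨ tot ≥ -6) ↔ (tot + u = -3 ∧ 2*tot + u ≥ -25))))) ∧ ((¬(u > tot + 9)) → ((2*tot ≥ -24 ∨ tot ≥ -11) ↔ (u = 5 ∧ tot + u ≥ -22))) ∧ g = -1 implies it.
Countermodel: at the initial state g = -1, tot = 1, u = 5, the precondition holds but the weakest precondition fails.
Answer: invalid


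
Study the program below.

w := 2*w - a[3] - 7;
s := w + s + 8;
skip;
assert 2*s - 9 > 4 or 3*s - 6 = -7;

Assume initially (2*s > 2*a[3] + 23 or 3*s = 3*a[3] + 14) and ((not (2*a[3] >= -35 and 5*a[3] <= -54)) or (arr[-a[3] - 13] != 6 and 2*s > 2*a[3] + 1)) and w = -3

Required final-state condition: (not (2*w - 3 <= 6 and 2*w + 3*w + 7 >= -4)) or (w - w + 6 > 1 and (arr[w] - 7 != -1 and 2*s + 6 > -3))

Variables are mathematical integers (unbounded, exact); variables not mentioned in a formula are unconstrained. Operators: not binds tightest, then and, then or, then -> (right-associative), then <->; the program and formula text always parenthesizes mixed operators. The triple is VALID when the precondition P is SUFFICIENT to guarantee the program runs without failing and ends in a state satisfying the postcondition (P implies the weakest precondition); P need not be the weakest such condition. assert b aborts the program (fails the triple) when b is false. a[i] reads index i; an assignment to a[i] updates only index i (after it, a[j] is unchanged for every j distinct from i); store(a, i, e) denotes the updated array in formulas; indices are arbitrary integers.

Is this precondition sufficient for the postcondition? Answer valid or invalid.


Working backward. After the program, the postcondition (not (2*w - 3 <= 6 and 2*w + 3*w + 7 >= -4)) or (w - w + 6 > 1 and (arr[w] - 7 != -1 and 2*s + 6 > -3)) must hold; in canonical form it is (not (2*w <= 9 and 5*w >= -11)) or (arr[w] != 6 and 2*s > -9).
Before assert 2*s - 9 > 4 or 3*s - 6 = -7: (2*s > 13 or 3*s = -1) and ((not (2*w <= 9 and 5*w >= -11)) or (arr[w] != 6 and 2*s > -9))
Before skip: (2*s > 13 or 3*s = -1) and ((not (2*w <= 9 and 5*w >= -11)) or (arr[w] != 6 and 2*s > -9))
Before s := w + s + 8: (2*s + 2*w > -3 or 3*s + 3*w = -25) and ((not (2*w <= 9 and 5*w >= -11)) or (arr[w] != 6 and 2*s + 2*w > -25))
Before w := 2*w - a[3] - 7: (2*s + 4*w > 2*a[3] + 11 or 3*s + 6*w = 3*a[3] - 4) and ((not (4*w <= 2*a[3] + 23 and 10*w >= 5*a[3] + 24)) or (arr[-a[3] + 2*w - 7] != 6 and 2*s + 4*w > 2*a[3] - 11))
The weakest precondition is (2*s + 4*w > 2*a[3] + 11 or 3*s + 6*w = 3*a[3] - 4) and ((not (4*w <= 2*a[3] + 23 and 10*w >= 5*a[3] + 24)) or (arr[-a[3] + 2*w - 7] != 6 and 2*s + 4*w > 2*a[3] - 11)).
Check whether (2*s > 2*a[3] + 23 or 3*s = 3*a[3] + 14) and ((not (2*a[3] >= -35 and 5*a[3] <= -54)) or (arr[-a[3] - 13] != 6 and 2*s > 2*a[3] + 1)) and w = -3 implies it.
Every state satisfying the precondition satisfies the weakest precondition: the implication holds.
Answer: valid


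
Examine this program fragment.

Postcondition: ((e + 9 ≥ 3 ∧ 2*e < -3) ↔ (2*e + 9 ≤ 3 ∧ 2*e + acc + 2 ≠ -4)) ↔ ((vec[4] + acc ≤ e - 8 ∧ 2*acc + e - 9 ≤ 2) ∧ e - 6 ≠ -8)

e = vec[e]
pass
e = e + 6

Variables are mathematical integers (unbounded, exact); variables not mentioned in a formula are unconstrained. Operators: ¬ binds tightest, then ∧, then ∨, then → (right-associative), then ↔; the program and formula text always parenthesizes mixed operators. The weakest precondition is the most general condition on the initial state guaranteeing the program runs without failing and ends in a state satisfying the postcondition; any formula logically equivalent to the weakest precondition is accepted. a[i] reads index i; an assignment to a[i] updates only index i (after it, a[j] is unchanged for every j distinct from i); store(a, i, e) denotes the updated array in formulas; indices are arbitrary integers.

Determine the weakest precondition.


Working backward. After the program, the postcondition ((e + 9 ≥ 3 ∧ 2*e < -3) ↔ (2*e + 9 ≤ 3 ∧ 2*e + acc + 2 ≠ -4)) ↔ ((vec[4] + acc ≤ e - 8 ∧ 2*acc + e - 9 ≤ 2) ∧ e - 6 ≠ -8) must hold; in canonical form it is ((e ≥ -6 ∧ 2*e < -3) ↔ (2*e ≤ -6 ∧ acc + 2*e ≠ -6)) ↔ (vec[4] + acc ≤ e - 8 ∧ 2*acc + e ≤ 11 ∧ e ≠ -2).
Before e := e + 6: ((e ≥ -12 ∧ 2*e < -15) ↔ (2*e ≤ -18 ∧ acc + 2*e ≠ -18)) ↔ (vec[4] + acc ≤ e - 2 ∧ 2*acc + e ≤ 5 ∧ e ≠ -8)
Before skip: ((e ≥ -12 ∧ 2*e < -15) ↔ (2*e ≤ -18 ∧ acc + 2*e ≠ -18)) ↔ (vec[4] + acc ≤ e - 2 ∧ 2*acc + e ≤ 5 ∧ e ≠ -8)
Before e := vec[e]: ((vec[e] ≥ -12 ∧ 2*vec[e] < -15) ↔ (2*vec[e] ≤ -18 ∧ 2*vec[e] + acc ≠ -18)) ↔ (vec[4] + acc ≤ vec[e] - 2 ∧ vec[e] + 2*acc ≤ 5 ∧ vec[e] ≠ -8)
Answer: WP = ((vec[e] ≥ -12 ∧ 2*vec[e] < -15) ↔ (2*vec[e] ≤ -18 ∧ 2*vec[e] + acc ≠ -18)) ↔ (vec[4] + acc ≤ vec[e] - 2 ∧ vec[e] + 2*acc ≤ 5 ∧ vec[e] ≠ -8)


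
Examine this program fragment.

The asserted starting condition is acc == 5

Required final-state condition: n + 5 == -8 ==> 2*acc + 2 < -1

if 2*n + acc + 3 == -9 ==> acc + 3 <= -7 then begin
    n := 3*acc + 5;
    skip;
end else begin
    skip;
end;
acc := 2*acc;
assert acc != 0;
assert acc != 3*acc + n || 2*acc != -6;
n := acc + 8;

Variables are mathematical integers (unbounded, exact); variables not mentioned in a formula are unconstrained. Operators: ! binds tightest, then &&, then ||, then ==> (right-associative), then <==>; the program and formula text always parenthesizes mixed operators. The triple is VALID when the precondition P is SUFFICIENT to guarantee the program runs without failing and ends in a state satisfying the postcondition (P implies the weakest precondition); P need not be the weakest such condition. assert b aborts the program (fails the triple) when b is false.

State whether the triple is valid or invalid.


Working backward. After the program, the postcondition n + 5 == -8 ==> 2*acc + 2 < -1 must hold; in canonical form it is n == -13 ==> 2*acc < -3.
Before n := acc + 8: acc == -21 ==> 2*acc < -3
Before assert acc != 3*acc + n || 2*acc != -6: (2*acc + n != 0 || 2*acc != -6) && (acc == -21 ==> 2*acc < -3)
Before assert acc != 0: acc != 0 && (2*acc + n != 0 || 2*acc != -6) && (acc == -21 ==> 2*acc < -3)
Before acc := 2*acc: 2*acc != 0 && (4*acc + n != 0 || 4*acc != -6) && (2*acc == -21 ==> 4*acc < -3)
Then branch requires 2*acc != 0 && (7*acc != -5 || 4*acc != -6) && (2*acc == -21 ==> 4*acc < -3); else branch requires 2*acc != 0 && (4*acc + n != 0 || 4*acc != -6) && (2*acc == -21 ==> 4*acc < -3).
Before the if: ((acc + 2*n == -12 ==> acc <= -10) ==> (2*acc != 0 && (7*acc != -5 || 4*acc != -6) && (2*acc == -21 ==> 4*acc < -3))) && ((!(acc + 2*n == -12 ==> acc <= -10)) ==> (2*acc != 0 && (4*acc + n != 0 || 4*acc != -6) && (2*acc == -21 ==> 4*acc < -3)))
The weakest precondition is ((acc + 2*n == -12 ==> acc <= -10) ==> (2*acc != 0 && (7*acc != -5 || 4*acc != -6) && (2*acc == -21 ==> 4*acc < -3))) && ((!(acc + 2*n == -12 ==> acc <= -10)) ==> (2*acc != 0 && (4*acc + n != 0 || 4*acc != -6) && (2*acc == -21 ==> 4*acc < -3))).
Check whether acc == 5 implies it.
Every state satisfying the precondition satisfies the weakest precondition: the implication holds.
Answer: valid


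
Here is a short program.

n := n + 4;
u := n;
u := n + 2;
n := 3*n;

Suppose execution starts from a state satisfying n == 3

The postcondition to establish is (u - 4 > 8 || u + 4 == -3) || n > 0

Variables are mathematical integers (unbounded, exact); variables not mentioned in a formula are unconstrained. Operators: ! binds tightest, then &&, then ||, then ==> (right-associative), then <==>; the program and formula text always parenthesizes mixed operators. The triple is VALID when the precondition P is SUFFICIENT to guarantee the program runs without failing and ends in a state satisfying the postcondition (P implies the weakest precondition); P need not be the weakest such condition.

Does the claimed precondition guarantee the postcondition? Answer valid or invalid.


Working backward. After the program, the postcondition (u - 4 > 8 || u + 4 == -3) || n > 0 must hold; in canonical form it is u > 12 || u == -7 || n > 0.
Before n := 3*n: u > 12 || u == -7 || 3*n > 0
Before u := n + 2: n > 10 || n == -9 || 3*n > 0
Before u := n: n > 10 || n == -9 || 3*n > 0
Before n := n + 4: n > 6 || n == -13 || 3*n > -12
The weakest precondition is n > 6 || n == -13 || 3*n > -12.
Check whether n == 3 implies it.
Every state satisfying the precondition satisfies the weakest precondition: the implication holds.
Answer: valid


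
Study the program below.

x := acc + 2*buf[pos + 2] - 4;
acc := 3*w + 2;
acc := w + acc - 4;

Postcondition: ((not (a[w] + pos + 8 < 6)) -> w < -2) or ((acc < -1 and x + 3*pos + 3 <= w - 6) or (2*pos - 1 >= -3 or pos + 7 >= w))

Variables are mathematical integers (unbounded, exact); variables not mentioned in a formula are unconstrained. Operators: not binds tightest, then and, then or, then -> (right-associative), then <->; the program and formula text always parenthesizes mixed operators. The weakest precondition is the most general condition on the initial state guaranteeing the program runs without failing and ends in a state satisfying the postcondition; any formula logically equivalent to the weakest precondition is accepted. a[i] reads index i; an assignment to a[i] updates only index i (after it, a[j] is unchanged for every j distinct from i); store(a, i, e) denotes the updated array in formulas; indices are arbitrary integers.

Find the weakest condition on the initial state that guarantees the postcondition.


Working backward. After the program, the postcondition ((not (a[w] + pos + 8 < 6)) -> w < -2) or ((acc < -1 and x + 3*pos + 3 <= w - 6) or (2*pos - 1 >= -3 or pos + 7 >= w)) must hold; in canonical form it is ((not (a[w] + pos < -2)) -> w < -2) or (acc < -1 and 3*pos + x <= w - 9) or 2*pos >= -2 or pos >= w - 7.
Before acc := w + acc - 4: ((not (a[w] + pos < -2)) -> w < -2) or (acc + w < 3 and 3*pos + x <= w - 9) or 2*pos >= -2 or pos >= w - 7
Before acc := 3*w + 2: ((not (a[w] + pos < -2)) -> w < -2) or (4*w < 1 and 3*pos + x <= w - 9) or 2*pos >= -2 or pos >= w - 7
Before x := acc + 2*buf[pos + 2] - 4: ((not (a[w] + pos < -2)) -> w < -2) or (4*w < 1 and 2*buf[pos + 2] + acc + 3*pos <= w - 5) or 2*pos >= -2 or pos >= w - 7
Answer: WP = ((not (a[w] + pos < -2)) -> w < -2) or (4*w < 1 and 2*buf[pos + 2] + acc + 3*pos <= w - 5) or 2*pos >= -2 or pos >= w - 7


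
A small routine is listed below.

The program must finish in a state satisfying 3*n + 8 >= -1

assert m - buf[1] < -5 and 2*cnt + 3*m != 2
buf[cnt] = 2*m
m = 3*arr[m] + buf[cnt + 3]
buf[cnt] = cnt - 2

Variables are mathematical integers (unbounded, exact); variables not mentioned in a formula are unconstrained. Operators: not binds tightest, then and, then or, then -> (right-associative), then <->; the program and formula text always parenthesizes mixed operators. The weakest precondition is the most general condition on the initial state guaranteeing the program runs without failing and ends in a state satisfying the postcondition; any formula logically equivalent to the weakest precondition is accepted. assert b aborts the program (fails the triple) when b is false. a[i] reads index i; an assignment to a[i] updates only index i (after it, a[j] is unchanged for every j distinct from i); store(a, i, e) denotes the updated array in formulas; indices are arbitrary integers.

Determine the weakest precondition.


Working backward. After the program, the postcondition 3*n + 8 >= -1 must hold; in canonical form it is 3*n >= -9.
Before buf[cnt] := cnt - 2: 3*n >= -9
Before m := 3*arr[m] + buf[cnt + 3]: 3*n >= -9
Before buf[cnt] := 2*m: 3*n >= -9
Before assert m - buf[1] < -5 and 2*cnt + 3*m != 2: m < buf[1] - 5 and 2*cnt + 3*m != 2 and 3*n >= -9
Answer: WP = m < buf[1] - 5 and 2*cnt + 3*m != 2 and 3*n >= -9


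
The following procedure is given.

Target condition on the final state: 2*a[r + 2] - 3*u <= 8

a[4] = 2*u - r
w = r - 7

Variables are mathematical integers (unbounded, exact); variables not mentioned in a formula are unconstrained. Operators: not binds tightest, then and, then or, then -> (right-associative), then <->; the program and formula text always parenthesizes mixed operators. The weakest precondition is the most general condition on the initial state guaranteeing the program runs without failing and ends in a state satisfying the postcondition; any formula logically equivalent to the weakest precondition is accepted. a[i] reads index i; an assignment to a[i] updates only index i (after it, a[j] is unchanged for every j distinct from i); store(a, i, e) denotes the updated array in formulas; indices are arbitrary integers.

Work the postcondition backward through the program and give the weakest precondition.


Working backward. After the program, the postcondition 2*a[r + 2] - 3*u <= 8 must hold; in canonical form it is 2*a[r + 2] <= 3*u + 8.
Before w := r - 7: 2*a[r + 2] <= 3*u + 8
Before a[4] := 2*u - r: 2*store(a, 4, -r + 2*u)[r + 2] <= 3*u + 8
Answer: WP = 2*store(a, 4, -r + 2*u)[r + 2] <= 3*u + 8


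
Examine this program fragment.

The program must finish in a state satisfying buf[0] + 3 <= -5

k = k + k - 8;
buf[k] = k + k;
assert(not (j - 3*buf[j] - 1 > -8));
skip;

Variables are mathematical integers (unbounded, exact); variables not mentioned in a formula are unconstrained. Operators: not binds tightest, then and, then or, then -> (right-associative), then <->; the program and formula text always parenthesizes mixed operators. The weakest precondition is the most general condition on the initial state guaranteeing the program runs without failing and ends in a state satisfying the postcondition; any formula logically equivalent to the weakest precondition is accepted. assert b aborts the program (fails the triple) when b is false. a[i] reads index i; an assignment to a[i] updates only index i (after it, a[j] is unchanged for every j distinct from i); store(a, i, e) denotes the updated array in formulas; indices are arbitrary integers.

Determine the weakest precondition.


Working backward. After the program, the postcondition buf[0] + 3 <= -5 must hold; in canonical form it is buf[0] <= -8.
Before skip: buf[0] <= -8
Before assert not (j - 3*buf[j] - 1 > -8): (not (j > 3*buf[j] - 7)) and buf[0] <= -8
Before buf[k] := k + k: (not (j > 3*store(buf, k, 2*k)[j] - 7)) and store(buf, k, 2*k)[0] <= -8
Before k := k + k - 8: (not (j > 3*store(buf, 2*k - 8, 4*k - 16)[j] - 7)) and store(buf, 2*k - 8, 4*k - 16)[0] <= -8
Answer: WP = (not (j > 3*store(buf, 2*k - 8, 4*k - 16)[j] - 7)) and store(buf, 2*k - 8, 4*k - 16)[0] <= -8


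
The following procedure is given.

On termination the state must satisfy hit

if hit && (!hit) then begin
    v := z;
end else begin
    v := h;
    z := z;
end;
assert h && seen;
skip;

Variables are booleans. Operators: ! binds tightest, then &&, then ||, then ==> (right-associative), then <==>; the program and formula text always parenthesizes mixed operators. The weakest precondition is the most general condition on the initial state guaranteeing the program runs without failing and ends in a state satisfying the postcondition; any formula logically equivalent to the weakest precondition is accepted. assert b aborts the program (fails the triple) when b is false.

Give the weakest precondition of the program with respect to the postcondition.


Working backward. After the program, hit must hold.
Before skip: hit
Before assert h && seen: h && seen && hit
Then branch requires h && seen && hit; else branch requires h && seen && hit.
Before the if: h && seen && hit
Answer: WP = h && seen && hit


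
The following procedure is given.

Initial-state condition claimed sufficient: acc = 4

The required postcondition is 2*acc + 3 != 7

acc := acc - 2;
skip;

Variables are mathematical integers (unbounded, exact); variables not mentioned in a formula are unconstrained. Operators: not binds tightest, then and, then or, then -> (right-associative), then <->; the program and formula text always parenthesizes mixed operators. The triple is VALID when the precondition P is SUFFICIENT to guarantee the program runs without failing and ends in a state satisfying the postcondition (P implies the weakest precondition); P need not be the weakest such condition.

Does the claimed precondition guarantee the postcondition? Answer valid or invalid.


Working backward. After the program, the postcondition 2*acc + 3 != 7 must hold; in canonical form it is 2*acc != 4.
Before skip: 2*acc != 4
Before acc := acc - 2: 2*acc != 8
The weakest precondition is 2*acc != 8.
Check whether acc = 4 implies it.
Countermodel: at the initial state acc = 4, the precondition holds but the weakest precondition fails.
Answer: invalid


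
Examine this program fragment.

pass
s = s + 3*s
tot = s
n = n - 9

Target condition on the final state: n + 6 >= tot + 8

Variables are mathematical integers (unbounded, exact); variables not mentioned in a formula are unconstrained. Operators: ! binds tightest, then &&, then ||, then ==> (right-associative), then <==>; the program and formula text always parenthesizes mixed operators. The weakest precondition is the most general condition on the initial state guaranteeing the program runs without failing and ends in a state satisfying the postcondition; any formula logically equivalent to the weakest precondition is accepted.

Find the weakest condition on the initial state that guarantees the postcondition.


Working backward. After the program, the postcondition n + 6 >= tot + 8 must hold; in canonical form it is n >= tot + 2.
Before n := n - 9: n >= tot + 11
Before tot := s: n >= s + 11
Before s := s + 3*s: n >= 4*s + 11
Before skip: n >= 4*s + 11
Answer: WP = n >= 4*s + 11


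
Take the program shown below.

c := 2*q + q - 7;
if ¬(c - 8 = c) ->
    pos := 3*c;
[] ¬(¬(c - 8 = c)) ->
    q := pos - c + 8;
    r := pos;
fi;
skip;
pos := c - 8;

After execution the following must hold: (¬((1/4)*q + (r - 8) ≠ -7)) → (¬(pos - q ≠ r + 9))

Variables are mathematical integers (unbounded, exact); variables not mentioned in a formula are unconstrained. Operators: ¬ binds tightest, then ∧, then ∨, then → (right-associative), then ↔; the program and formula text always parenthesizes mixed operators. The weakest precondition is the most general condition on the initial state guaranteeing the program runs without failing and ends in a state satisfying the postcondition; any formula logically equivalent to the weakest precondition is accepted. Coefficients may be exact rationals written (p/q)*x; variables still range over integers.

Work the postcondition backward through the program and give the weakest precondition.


Working backward. After the program, the postcondition (¬((1/4)*q + (r - 8) ≠ -7)) → (¬(pos - q ≠ r + 9)) must hold; in canonical form it is (¬((1/4)*q + r ≠ 1)) → (¬(pos ≠ q + r + 9)).
Before pos := c - 8: (¬((1/4)*q + r ≠ 1)) → (¬(c ≠ q + r + 17))
Before skip: (¬((1/4)*q + r ≠ 1)) → (¬(c ≠ q + r + 17))
Then branch requires (¬((1/4)*q + r ≠ 1)) → (¬(c ≠ q + r + 17)); else branch requires (¬((5/4)*pos ≠ (1/4)*c - 1)) → (¬(2*c ≠ 2*pos + 25)).
Before the if: (¬((1/4)*q + r ≠ 1)) → (¬(c ≠ q + r + 17))
Before c := 2*q + q - 7: (¬((1/4)*q + r ≠ 1)) → (¬(2*q ≠ r + 24))
Answer: WP = (¬((1/4)*q + r ≠ 1)) → (¬(2*q ≠ r + 24))


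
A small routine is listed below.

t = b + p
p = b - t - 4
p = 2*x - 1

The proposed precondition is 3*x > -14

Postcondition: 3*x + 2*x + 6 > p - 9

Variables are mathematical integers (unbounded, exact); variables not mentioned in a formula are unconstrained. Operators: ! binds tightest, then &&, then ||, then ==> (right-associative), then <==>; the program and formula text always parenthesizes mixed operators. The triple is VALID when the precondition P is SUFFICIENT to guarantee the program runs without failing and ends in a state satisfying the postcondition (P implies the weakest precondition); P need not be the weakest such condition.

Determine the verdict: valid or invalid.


Working backward. After the program, the postcondition 3*x + 2*x + 6 > p - 9 must hold; in canonical form it is 5*x > p - 15.
Before p := 2*x - 1: 3*x > -16
Before p := b - t - 4: 3*x > -16
Before t := b + p: 3*x > -16
The weakest precondition is 3*x > -16.
Check whether 3*x > -14 implies it.
Every state satisfying the precondition satisfies the weakest precondition: the implication holds.
Answer: valid


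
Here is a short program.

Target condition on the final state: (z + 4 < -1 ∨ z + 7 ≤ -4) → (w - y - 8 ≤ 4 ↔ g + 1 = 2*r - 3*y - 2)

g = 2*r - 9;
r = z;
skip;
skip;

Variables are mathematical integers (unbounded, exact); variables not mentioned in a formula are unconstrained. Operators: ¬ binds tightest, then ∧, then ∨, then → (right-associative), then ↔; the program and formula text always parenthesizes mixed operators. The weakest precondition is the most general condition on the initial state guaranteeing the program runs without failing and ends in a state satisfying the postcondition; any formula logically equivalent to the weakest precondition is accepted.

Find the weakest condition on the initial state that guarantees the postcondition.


Working backward. After the program, the postcondition (z + 4 < -1 ∨ z + 7 ≤ -4) → (w - y - 8 ≤ 4 ↔ g + 1 = 2*r - 3*y - 2) must hold; in canonical form it is (z < -5 ∨ z ≤ -11) → (w ≤ y + 12 ↔ g + 3*y = 2*r - 3).
Before skip: (z < -5 ∨ z ≤ -11) → (w ≤ y + 12 ↔ g + 3*y = 2*r - 3)
Before skip: (z < -5 ∨ z ≤ -11) → (w ≤ y + 12 ↔ g + 3*y = 2*r - 3)
Before r := z: (z < -5 ∨ z ≤ -11) → (w ≤ y + 12 ↔ g + 3*y = 2*z - 3)
Before g := 2*r - 9: (z < -5 ∨ z ≤ -11) → (w ≤ y + 12 ↔ 2*r + 3*y = 2*z + 6)
Answer: WP = (z < -5 ∨ z ≤ -11) → (w ≤ y + 12 ↔ 2*r + 3*y = 2*z + 6)


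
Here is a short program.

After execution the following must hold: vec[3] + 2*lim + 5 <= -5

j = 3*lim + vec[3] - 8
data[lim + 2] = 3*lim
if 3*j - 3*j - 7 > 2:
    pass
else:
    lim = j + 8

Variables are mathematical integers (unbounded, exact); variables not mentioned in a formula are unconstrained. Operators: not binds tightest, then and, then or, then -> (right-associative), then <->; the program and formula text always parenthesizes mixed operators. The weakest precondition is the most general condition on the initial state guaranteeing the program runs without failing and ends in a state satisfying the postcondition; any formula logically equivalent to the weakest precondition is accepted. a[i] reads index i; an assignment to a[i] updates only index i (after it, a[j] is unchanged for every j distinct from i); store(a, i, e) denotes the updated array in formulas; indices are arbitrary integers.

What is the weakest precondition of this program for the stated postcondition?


Working backward. After the program, the postcondition vec[3] + 2*lim + 5 <= -5 must hold; in canonical form it is vec[3] + 2*lim <= -10.
Then branch requires vec[3] + 2*lim <= -10; else branch requires vec[3] + 2*j <= -26.
Before the if: vec[3] + 2*j <= -26
Before data[lim + 2] := 3*lim: vec[3] + 2*j <= -26
Before j := 3*lim + vec[3] - 8: 3*vec[3] + 6*lim <= -10
Answer: WP = 3*vec[3] + 6*lim <= -10


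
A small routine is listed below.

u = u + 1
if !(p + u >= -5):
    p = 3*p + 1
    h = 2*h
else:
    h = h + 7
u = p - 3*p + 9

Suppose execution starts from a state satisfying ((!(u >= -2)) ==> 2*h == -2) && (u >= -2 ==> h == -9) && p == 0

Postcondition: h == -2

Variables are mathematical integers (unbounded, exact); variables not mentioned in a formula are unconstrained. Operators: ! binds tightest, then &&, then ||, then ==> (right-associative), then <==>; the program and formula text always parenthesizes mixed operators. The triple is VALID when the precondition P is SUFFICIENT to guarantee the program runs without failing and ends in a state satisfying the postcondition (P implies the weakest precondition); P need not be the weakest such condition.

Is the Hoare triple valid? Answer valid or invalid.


Working backward. After the program, h == -2 must hold.
Before u := p - 3*p + 9: h == -2
Then branch requires 2*h == -2; else branch requires h == -9.
Before the if: ((!(p + u >= -5)) ==> 2*h == -2) && (p + u >= -5 ==> h == -9)
Before u := u + 1: ((!(p + u >= -6)) ==> 2*h == -2) && (p + u >= -6 ==> h == -9)
The weakest precondition is ((!(p + u >= -6)) ==> 2*h == -2) && (p + u >= -6 ==> h == -9).
Check whether ((!(u >= -2)) ==> 2*h == -2) && (u >= -2 ==> h == -9) && p == 0 implies it.
Countermodel: at the initial state h = -1, p = 0, u = -3, the precondition holds but the weakest precondition fails.
Answer: invalid


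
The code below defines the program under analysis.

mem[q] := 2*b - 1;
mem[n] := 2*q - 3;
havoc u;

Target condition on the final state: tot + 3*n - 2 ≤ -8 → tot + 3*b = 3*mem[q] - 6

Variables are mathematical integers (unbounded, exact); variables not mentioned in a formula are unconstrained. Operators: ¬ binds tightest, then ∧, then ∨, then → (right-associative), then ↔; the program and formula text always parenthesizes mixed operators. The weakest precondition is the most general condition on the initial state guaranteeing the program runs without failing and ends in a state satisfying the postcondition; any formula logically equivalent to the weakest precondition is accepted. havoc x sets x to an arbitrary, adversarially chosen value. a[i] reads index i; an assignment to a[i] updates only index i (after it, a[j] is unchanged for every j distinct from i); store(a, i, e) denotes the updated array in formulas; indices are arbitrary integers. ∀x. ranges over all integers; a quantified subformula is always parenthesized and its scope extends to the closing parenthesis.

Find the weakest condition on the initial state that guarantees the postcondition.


Working backward. After the program, the postcondition tot + 3*n - 2 ≤ -8 → tot + 3*b = 3*mem[q] - 6 must hold; in canonical form it is 3*n + tot ≤ -6 → 3*b + tot = 3*mem[q] - 6.
Before havoc u: 3*n + tot ≤ -6 → 3*b + tot = 3*mem[q] - 6
Before mem[n] := 2*q - 3: 3*n + tot ≤ -6 → 3*b + tot = 3*store(mem, n, 2*q - 3)[q] - 6
Before mem[q] := 2*b - 1: 3*n + tot ≤ -6 → 3*b + tot = 3*store(store(mem, q, 2*b - 1), n, 2*q - 3)[q] - 6
Answer: WP = 3*n + tot ≤ -6 → 3*b + tot = 3*store(store(mem, q, 2*b - 1), n, 2*q - 3)[q] - 6


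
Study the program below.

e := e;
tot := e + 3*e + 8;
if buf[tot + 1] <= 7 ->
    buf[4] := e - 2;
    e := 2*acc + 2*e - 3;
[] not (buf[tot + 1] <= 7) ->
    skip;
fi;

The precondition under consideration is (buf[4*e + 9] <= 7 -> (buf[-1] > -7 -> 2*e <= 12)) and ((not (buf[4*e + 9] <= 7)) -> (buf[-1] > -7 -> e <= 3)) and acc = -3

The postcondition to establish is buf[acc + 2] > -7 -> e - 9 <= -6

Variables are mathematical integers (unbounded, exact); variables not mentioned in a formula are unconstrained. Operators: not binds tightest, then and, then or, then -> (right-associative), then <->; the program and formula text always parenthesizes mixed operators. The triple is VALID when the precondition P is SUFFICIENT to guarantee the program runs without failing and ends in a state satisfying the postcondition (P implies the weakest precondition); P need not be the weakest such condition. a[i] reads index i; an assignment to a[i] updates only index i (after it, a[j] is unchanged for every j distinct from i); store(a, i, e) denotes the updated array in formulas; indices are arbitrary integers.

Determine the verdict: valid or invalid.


Working backward. After the program, the postcondition buf[acc + 2] > -7 -> e - 9 <= -6 must hold; in canonical form it is buf[acc + 2] > -7 -> e <= 3.
Then branch requires store(buf, 4, e - 2)[acc + 2] > -7 -> 2*acc + 2*e <= 6; else branch requires buf[acc + 2] > -7 -> e <= 3.
Before the if: (buf[tot + 1] <= 7 -> (store(buf, 4, e - 2)[acc + 2] > -7 -> 2*acc + 2*e <= 6)) and ((not (buf[tot + 1] <= 7)) -> (buf[acc + 2] > -7 -> e <= 3))
Before tot := e + 3*e + 8: (buf[4*e + 9] <= 7 -> (store(buf, 4, e - 2)[acc + 2] > -7 -> 2*acc + 2*e <= 6)) and ((not (buf[4*e + 9] <= 7)) -> (buf[acc + 2] > -7 -> e <= 3))
Before e := e: (buf[4*e + 9] <= 7 -> (store(buf, 4, e - 2)[acc + 2] > -7 -> 2*acc + 2*e <= 6)) and ((not (buf[4*e + 9] <= 7)) -> (buf[acc + 2] > -7 -> e <= 3))
The weakest precondition is (buf[4*e + 9] <= 7 -> (store(buf, 4, e - 2)[acc + 2] > -7 -> 2*acc + 2*e <= 6)) and ((not (buf[4*e + 9] <= 7)) -> (buf[acc + 2] > -7 -> e <= 3)).
Check whether (buf[4*e + 9] <= 7 -> (buf[-1] > -7 -> 2*e <= 12)) and ((not (buf[4*e + 9] <= 7)) -> (buf[-1] > -7 -> e <= 3)) and acc = -3 implies it.
Every state satisfying the precondition satisfies the weakest precondition: the implication holds.
Answer: valid
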